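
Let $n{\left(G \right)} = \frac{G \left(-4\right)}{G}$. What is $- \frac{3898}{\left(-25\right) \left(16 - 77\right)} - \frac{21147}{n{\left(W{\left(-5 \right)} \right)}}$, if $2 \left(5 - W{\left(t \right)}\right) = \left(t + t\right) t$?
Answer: $\frac{32233583}{6100} \approx 5284.2$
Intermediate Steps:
$W{\left(t \right)} = 5 - t^{2}$ ($W{\left(t \right)} = 5 - \frac{\left(t + t\right) t}{2} = 5 - \frac{2 t t}{2} = 5 - \frac{2 t^{2}}{2} = 5 - t^{2}$)
$n{\left(G \right)} = -4$ ($n{\left(G \right)} = \frac{\left(-4\right) G}{G} = -4$)
$- \frac{3898}{\left(-25\right) \left(16 - 77\right)} - \frac{21147}{n{\left(W{\left(-5 \right)} \right)}} = - \frac{3898}{\left(-25\right) \left(16 - 77\right)} - \frac{21147}{-4} = - \frac{3898}{\left(-25\right) \left(-61\right)} - - \frac{21147}{4} = - \frac{3898}{1525} + \frac{21147}{4} = \frac{32233583}{6100}$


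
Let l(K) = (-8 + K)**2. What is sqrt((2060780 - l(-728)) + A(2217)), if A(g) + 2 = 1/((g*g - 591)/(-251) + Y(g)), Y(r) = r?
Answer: sqrt(28851064923694044021)/4358031 ≈ 1232.5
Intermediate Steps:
A(g) = -2 + 1/(591/251 + g - g**2/251) (A(g) = -2 + 1/((g*g - 591)/(-251) + g) = -2 + 1/((g**2 - 591)*(-1/251) + g) = -2 + 1/((-591 + g**2)*(-1/251) + g) = -2 + 1/((591/251 - g**2/251) + g) = -2 + 1/(591/251 + g - g**2/251))
sqrt((2060780 - l(-728)) + A(2217)) = sqrt((2060780 - (-8 - 728)**2) + (-931 - 502*2217 + 2*2217**2)/(591 - 1*2217**2 + 251*2217)) = sqrt((2060780 - 1*(-736)**2) + (-931 - 1112934 + 2*4915089)/(591 - 1*4915089 + 556467)) = sqrt((2060780 - 1*541696) + (-931 - 1112934 + 9830178)/(591 - 4915089 + 556467)) = sqrt((2060780 - 541696) + 8716313/(-4358031)) = sqrt(1519084 - 1/4358031*8716313) = sqrt(1519084 - 8716313/4358031) = sqrt(6620206447291/4358031) = sqrt(28851064923694044021)/4358031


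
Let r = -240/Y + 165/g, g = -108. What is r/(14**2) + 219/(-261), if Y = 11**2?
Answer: -3031253/3537072 ≈ -0.85699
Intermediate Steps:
Y = 121
r = -15295/4356 (r = -240/121 + 165/(-108) = -240*1/121 + 165*(-1/108) = -240/121 - 55/36 = -15295/4356 ≈ -3.5112)
r/(14**2) + 219/(-261) = -15295/(4356*(14**2)) + 219/(-261) = -15295/4356/196 + 219*(-1/261) = -15295/4356*1/196 - 73/87 = -2185/121968 - 73/87 = -3031253/3537072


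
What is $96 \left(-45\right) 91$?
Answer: $-393120$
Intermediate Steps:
$96 \left(-45\right) 91 = \left(-4320\right) 91 = -393120$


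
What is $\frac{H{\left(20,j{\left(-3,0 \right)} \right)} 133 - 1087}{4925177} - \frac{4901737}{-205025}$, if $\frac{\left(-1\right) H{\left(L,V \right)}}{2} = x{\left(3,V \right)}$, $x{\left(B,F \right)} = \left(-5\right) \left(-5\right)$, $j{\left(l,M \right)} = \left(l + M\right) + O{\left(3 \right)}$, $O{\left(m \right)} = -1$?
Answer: $\frac{24140336054024}{1009784414425} \approx 23.906$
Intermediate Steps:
$j{\left(l,M \right)} = -1 + M + l$ ($j{\left(l,M \right)} = \left(l + M\right) - 1 = \left(M + l\right) - 1 = -1 + M + l$)
$x{\left(B,F \right)} = 25$
$H{\left(L,V \right)} = -50$ ($H{\left(L,V \right)} = \left(-2\right) 25 = -50$)
$\frac{H{\left(20,j{\left(-3,0 \right)} \right)} 133 - 1087}{4925177} - \frac{4901737}{-205025} = \frac{\left(-50\right) 133 - 1087}{4925177} - \frac{4901737}{-205025} = \left(-6650 - 1087\right) \frac{1}{4925177} - - \frac{4901737}{205025} = \left(-7737\right) \frac{1}{4925177} + \frac{4901737}{205025} = - \frac{7737}{4925177} + \frac{4901737}{205025} = \frac{24140336054024}{1009784414425}$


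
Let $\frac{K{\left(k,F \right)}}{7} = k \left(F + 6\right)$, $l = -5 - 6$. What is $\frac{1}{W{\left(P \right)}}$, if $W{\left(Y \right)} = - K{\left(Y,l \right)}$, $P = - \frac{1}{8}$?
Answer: $- \frac{8}{35} \approx -0.22857$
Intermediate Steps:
$l = -11$ ($l = -5 - 6 = -11$)
$P = - \frac{1}{8} \approx -0.125$
$K{\left(k,F \right)} = 7 k \left(6 + F\right)$ ($K{\left(k,F \right)} = 7 k \left(F + 6\right) = 7 k \left(6 + F\right)$)
$W{\left(Y \right)} = 35 Y$ ($W{\left(Y \right)} = - 7 Y \left(6 - 11\right) = - 7 Y \left(-5\right) = - \left(-35\right) Y = 35 Y$)
$\frac{1}{W{\left(P \right)}} = \frac{1}{35 \left(- \frac{1}{8}\right)} = \frac{1}{- \frac{35}{8}} = - \frac{8}{35}$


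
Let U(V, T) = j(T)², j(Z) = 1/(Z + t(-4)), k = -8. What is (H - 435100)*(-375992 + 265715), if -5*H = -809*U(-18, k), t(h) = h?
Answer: 3838511903323/80 ≈ 4.7981e+10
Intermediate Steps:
j(Z) = 1/(-4 + Z) (j(Z) = 1/(Z - 4) = 1/(-4 + Z))
U(V, T) = (-4 + T)⁻² (U(V, T) = (1/(-4 + T))² = (-4 + T)⁻²)
H = 809/720 (H = -(-809)/(5*(-4 - 8)²) = -(-809)/(5*(-12)²) = -(-809)/(5*144) = -⅕*(-809/144) = 809/720 ≈ 1.1236)
(H - 435100)*(-375992 + 265715) = (809/720 - 435100)*(-375992 + 265715) = -313271191/720*(-110277) = 3838511903323/80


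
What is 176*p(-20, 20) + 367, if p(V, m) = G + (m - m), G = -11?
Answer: -1569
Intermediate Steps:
p(V, m) = -11 (p(V, m) = -11 + (m - m) = -11 + 0 = -11)
176*p(-20, 20) + 367 = 176*(-11) + 367 = -1936 + 367 = -1569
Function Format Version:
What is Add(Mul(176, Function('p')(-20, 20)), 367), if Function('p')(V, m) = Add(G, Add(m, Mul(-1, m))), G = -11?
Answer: -1569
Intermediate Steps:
Function('p')(V, m) = -11 (Function('p')(V, m) = Add(-11, Add(m, Mul(-1, m))) = Add(-11, 0) = -11)
Add(Mul(176, Function('p')(-20, 20)), 367) = Add(Mul(176, -11), 367) = Add(-1936, 367) = -1569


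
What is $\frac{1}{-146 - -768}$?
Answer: $\frac{1}{622} \approx 0.0016077$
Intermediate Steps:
$\frac{1}{-146 - -768} = \frac{1}{-146 + 768} = \frac{1}{622}$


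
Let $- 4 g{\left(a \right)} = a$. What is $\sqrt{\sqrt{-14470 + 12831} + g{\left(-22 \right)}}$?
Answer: $\frac{\sqrt{22 + 4 i \sqrt{1639}}}{2} \approx 4.8144 + 4.2046 i$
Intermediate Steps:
$g{\left(a \right)} = - \frac{a}{4}$
$\sqrt{\sqrt{-14470 + 12831} + g{\left(-22 \right)}} = \sqrt{\sqrt{-14470 + 12831} - - \frac{11}{2}} = \sqrt{\sqrt{-1639} + \frac{11}{2}} = \sqrt{i \sqrt{1639} + \frac{11}{2}} = \sqrt{\frac{11}{2} + i \sqrt{1639}}$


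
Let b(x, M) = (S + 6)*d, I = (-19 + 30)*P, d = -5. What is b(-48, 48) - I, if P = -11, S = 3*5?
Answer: 16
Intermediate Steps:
S = 15
I = -121 (I = (-19 + 30)*(-11) = 11*(-11) = -121)
b(x, M) = -105 (b(x, M) = (15 + 6)*(-5) = 21*(-5) = -105)
b(-48, 48) - I = -105 - 1*(-121) = -105 + 121 = 16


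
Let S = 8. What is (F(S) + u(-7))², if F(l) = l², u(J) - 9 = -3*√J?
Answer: 5266 - 438*I*√7 ≈ 5266.0 - 1158.8*I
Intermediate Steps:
u(J) = 9 - 3*√J
(F(S) + u(-7))² = (8² + (9 - 3*I*√7))² = (64 + (9 - 3*I*√7))² = (73 - 3*I*√7)²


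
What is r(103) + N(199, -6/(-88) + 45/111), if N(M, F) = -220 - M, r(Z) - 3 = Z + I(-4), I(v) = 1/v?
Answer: -1253/4 ≈ -313.25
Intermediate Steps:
r(Z) = 11/4 + Z (r(Z) = 3 + (Z + 1/(-4)) = 3 + (Z - ¼) = 3 + (-¼ + Z) = 11/4 + Z)
r(103) + N(199, -6/(-88) + 45/111) = (11/4 + 103) + (-220 - 1*199) = 423/4 + (-220 - 199) = 423/4 - 419 = -1253/4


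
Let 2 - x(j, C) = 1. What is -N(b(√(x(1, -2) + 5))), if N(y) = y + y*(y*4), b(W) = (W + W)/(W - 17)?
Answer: -24924/80089 + 6358*√6/80089 ≈ -0.11675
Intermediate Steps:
x(j, C) = 1 (x(j, C) = 2 - 1*1 = 2 - 1 = 1)
b(W) = 2*W/(-17 + W) (b(W) = (2*W)/(-17 + W) = 2*W/(-17 + W))
N(y) = y + 4*y² (N(y) = y + y*(4*y) = y + 4*y²)
-N(b(√(x(1, -2) + 5))) = -2*√(1 + 5)/(-17 + √(1 + 5))*(1 + 4*(2*√(1 + 5)/(-17 + √(1 + 5)))) = -2*√6/(-17 + √6)*(1 + 4*(2*√6/(-17 + √6))) = -2*√6/(-17 + √6)*(1 + 8*√6/(-17 + √6)) = -2*√6*(1 + 8*√6/(-17 + √6))/(-17 + √6)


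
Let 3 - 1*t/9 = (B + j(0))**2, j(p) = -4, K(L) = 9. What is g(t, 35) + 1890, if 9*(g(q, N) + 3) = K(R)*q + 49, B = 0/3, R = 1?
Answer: 15979/9 ≈ 1775.4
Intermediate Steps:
B = 0 (B = 0*(1/3) = 0)
t = -117 (t = 27 - 9*(0 - 4)**2 = 27 - 9*(-4)**2 = 27 - 9*16 = 27 - 144 = -117)
g(q, N) = 22/9 + q (g(q, N) = -3 + (9*q + 49)/9 = -3 + (49 + 9*q)/9 = -3 + (49/9 + q) = 22/9 + q)
g(t, 35) + 1890 = (22/9 - 117) + 1890 = -1031/9 + 1890 = 15979/9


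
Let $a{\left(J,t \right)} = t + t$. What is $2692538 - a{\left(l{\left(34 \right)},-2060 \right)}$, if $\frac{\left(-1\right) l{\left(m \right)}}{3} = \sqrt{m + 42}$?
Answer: $2696658$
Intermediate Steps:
$l{\left(m \right)} = - 3 \sqrt{42 + m}$ ($l{\left(m \right)} = - 3 \sqrt{m + 42} = - 3 \sqrt{42 + m}$)
$a{\left(J,t \right)} = 2 t$
$2692538 - a{\left(l{\left(34 \right)},-2060 \right)} = 2692538 - 2 \left(-2060\right) = 2692538 - -4120 = 2692538 + 4120 = 2696658$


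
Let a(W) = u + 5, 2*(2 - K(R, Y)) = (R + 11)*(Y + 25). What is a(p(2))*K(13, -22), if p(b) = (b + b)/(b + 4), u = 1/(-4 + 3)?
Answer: -136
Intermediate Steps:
K(R, Y) = 2 - (11 + R)*(25 + Y)/2 (K(R, Y) = 2 - (R + 11)*(Y + 25)/2 = 2 - (11 + R)*(25 + Y)/2)
u = -1 (u = 1/(-1) = -1)
p(b) = 2*b/(4 + b) (p(b) = (2*b)/(4 + b) = 2*b/(4 + b))
a(W) = 4 (a(W) = -1 + 5 = 4)
a(p(2))*K(13, -22) = 4*(-271/2 - 25/2*13 - 11/2*(-22) - 1/2*13*(-22)) = 4*(-271/2 - 325/2 + 121 + 143) = 4*(-34) = -136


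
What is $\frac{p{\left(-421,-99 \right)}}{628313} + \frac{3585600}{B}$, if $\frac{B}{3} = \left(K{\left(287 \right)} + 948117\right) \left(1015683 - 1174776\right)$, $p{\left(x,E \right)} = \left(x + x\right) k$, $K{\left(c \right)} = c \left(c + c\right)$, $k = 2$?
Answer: $- \frac{6642196656108}{2472026855384471} \approx -0.0026869$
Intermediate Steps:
$K{\left(c \right)} = 2 c^{2}$ ($K{\left(c \right)} = c 2 c = 2 c^{2}$)
$p{\left(x,E \right)} = 4 x$ ($p{\left(x,E \right)} = \left(x + x\right) 2 = 2 x 2 = 4 x$)
$B = -531142321545$ ($B = 3 \left(2 \cdot 287^{2} + 948117\right) \left(1015683 - 1174776\right) = 3 \left(2 \cdot 82369 + 948117\right) \left(-159093\right) = 3 \left(164738 + 948117\right) \left(-159093\right) = 3 \cdot 1112855 \left(-159093\right) = 3 \left(-177047440515\right) = -531142321545$)
$\frac{p{\left(-421,-99 \right)}}{628313} + \frac{3585600}{B} = \frac{4 \left(-421\right)}{628313} + \frac{3585600}{-531142321545} = \left(-1684\right) \frac{1}{628313} + 3585600 \left(- \frac{1}{531142321545}\right) = - \frac{1684}{628313} - \frac{26560}{3934387567} = - \frac{6642196656108}{2472026855384471}$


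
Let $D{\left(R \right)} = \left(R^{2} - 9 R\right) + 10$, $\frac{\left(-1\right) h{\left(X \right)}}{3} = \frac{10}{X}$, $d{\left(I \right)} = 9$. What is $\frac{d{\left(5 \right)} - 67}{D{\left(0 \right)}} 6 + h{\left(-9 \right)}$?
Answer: $- \frac{472}{15} \approx -31.467$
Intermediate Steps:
$h{\left(X \right)} = - \frac{30}{X}$ ($h{\left(X \right)} = - 3 \frac{10}{X} = - \frac{30}{X}$)
$D{\left(R \right)} = 10 + R^{2} - 9 R$
$\frac{d{\left(5 \right)} - 67}{D{\left(0 \right)}} 6 + h{\left(-9 \right)} = \frac{9 - 67}{10 + 0^{2} - 0} \cdot 6 - \frac{30}{-9} = \frac{9 - 67}{10 + 0 + 0} \cdot 6 - - \frac{10}{3} = - \frac{58}{10} \cdot 6 + \frac{10}{3} = \left(-58\right) \frac{1}{10} \cdot 6 + \frac{10}{3} = \left(- \frac{29}{5}\right) 6 + \frac{10}{3} = - \frac{174}{5} + \frac{10}{3} = - \frac{472}{15}$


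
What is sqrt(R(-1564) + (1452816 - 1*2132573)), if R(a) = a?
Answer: I*sqrt(681321) ≈ 825.42*I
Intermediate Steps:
sqrt(R(-1564) + (1452816 - 1*2132573)) = sqrt(-1564 + (1452816 - 1*2132573)) = sqrt(-1564 + (1452816 - 2132573)) = sqrt(-1564 - 679757) = sqrt(-681321) = I*sqrt(681321)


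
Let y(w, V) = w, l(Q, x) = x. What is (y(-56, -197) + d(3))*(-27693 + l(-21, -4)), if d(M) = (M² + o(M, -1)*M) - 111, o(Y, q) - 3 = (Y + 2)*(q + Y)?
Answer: 3295943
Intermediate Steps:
o(Y, q) = 3 + (2 + Y)*(Y + q) (o(Y, q) = 3 + (Y + 2)*(q + Y) = 3 + (2 + Y)*(Y + q))
d(M) = -111 + M² + M*(1 + M + M²) (d(M) = (M² + (3 + M² + 2*M + 2*(-1) + M*(-1))*M) - 111 = (M² + (3 + M² + 2*M - 2 - M)*M) - 111 = (M² + (1 + M + M²)*M) - 111 = (M² + M*(1 + M + M²)) - 111 = -111 + M² + M*(1 + M + M²))
(y(-56, -197) + d(3))*(-27693 + l(-21, -4)) = (-56 + (-111 + 3 + 3³ + 2*3²))*(-27693 - 4) = (-56 + (-111 + 3 + 27 + 2*9))*(-27697) = (-56 + (-111 + 3 + 27 + 18))*(-27697) = (-56 - 63)*(-27697) = -119*(-27697) = 3295943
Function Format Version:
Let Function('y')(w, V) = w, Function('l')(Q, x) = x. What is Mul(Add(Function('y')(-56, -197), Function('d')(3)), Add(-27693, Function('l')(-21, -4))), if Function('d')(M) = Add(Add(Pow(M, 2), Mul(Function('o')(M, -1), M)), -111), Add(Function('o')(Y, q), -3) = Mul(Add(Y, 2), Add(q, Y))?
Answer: 3295943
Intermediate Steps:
Function('o')(Y, q) = Add(3, Mul(Add(2, Y), Add(Y, q))) (Function('o')(Y, q) = Add(3, Mul(Add(Y, 2), Add(q, Y))) = Add(3, Mul(Add(2, Y), Add(Y, q))))
Function('d')(M) = Add(-111, Pow(M, 2), Mul(M, Add(1, M, Pow(M, 2)))) (Function('d')(M) = Add(Add(Pow(M, 2), Mul(Add(3, Pow(M, 2), Mul(2, M), Mul(2, -1), Mul(M, -1)), M)), -111) = Add(Add(Pow(M, 2), Mul(Add(3, Pow(M, 2), Mul(2, M), -2, Mul(-1, M)), M)), -111) = Add(Add(Pow(M, 2), Mul(Add(1, M, Pow(M, 2)), M)), -111) = Add(Add(Pow(M, 2), Mul(M, Add(1, M, Pow(M, 2)))), -111) = Add(-111, Pow(M, 2), Mul(M, Add(1, M, Pow(M, 2)))))
Mul(Add(Function('y')(-56, -197), Function('d')(3)), Add(-27693, Function('l')(-21, -4))) = Mul(Add(-56, Add(-111, 3, Pow(3, 3), Mul(2, Pow(3, 2)))), Add(-27693, -4)) = Mul(Add(-56, Add(-111, 3, 27, Mul(2, 9))), -27697) = Mul(Add(-56, Add(-111, 3, 27, 18)), -27697) = Mul(Add(-56, -63), -27697) = Mul(-119, -27697) = 3295943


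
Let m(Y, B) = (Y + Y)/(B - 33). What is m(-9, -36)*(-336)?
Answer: -2016/23 ≈ -87.652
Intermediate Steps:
m(Y, B) = 2*Y/(-33 + B) (m(Y, B) = (2*Y)/(-33 + B) = 2*Y/(-33 + B))
m(-9, -36)*(-336) = (2*(-9)/(-33 - 36))*(-336) = (2*(-9)/(-69))*(-336) = (2*(-9)*(-1/69))*(-336) = (6/23)*(-336) = -2016/23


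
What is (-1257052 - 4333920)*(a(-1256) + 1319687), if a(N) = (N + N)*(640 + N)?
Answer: -16029758410788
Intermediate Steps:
a(N) = 2*N*(640 + N) (a(N) = (2*N)*(640 + N) = 2*N*(640 + N))
(-1257052 - 4333920)*(a(-1256) + 1319687) = (-1257052 - 4333920)*(2*(-1256)*(640 - 1256) + 1319687) = -5590972*(2*(-1256)*(-616) + 1319687) = -5590972*(1547392 + 1319687) = -5590972*2867079 = -16029758410788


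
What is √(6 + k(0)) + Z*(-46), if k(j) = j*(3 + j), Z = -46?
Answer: 2116 + √6 ≈ 2118.4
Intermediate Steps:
√(6 + k(0)) + Z*(-46) = √(6 + 0*(3 + 0)) - 46*(-46) = √(6 + 0*3) + 2116 = √(6 + 0) + 2116 = √6 + 2116 = 2116 + √6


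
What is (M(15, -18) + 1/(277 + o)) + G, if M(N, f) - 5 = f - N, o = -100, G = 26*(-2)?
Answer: -14159/177 ≈ -79.994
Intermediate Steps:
G = -52
M(N, f) = 5 + f - N (M(N, f) = 5 + (f - N) = 5 + f - N)
(M(15, -18) + 1/(277 + o)) + G = ((5 - 18 - 1*15) + 1/(277 - 100)) - 52 = ((5 - 18 - 15) + 1/177) - 52 = (-28 + 1/177) - 52 = -4955/177 - 52 = -14159/177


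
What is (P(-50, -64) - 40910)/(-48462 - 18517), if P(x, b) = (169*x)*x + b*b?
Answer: -385686/66979 ≈ -5.7583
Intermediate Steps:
P(x, b) = b² + 169*x² (P(x, b) = 169*x² + b² = b² + 169*x²)
(P(-50, -64) - 40910)/(-48462 - 18517) = (((-64)² + 169*(-50)²) - 40910)/(-48462 - 18517) = ((4096 + 169*2500) - 40910)/(-66979) = ((4096 + 422500) - 40910)*(-1/66979) = (426596 - 40910)*(-1/66979) = 385686*(-1/66979) = -385686/66979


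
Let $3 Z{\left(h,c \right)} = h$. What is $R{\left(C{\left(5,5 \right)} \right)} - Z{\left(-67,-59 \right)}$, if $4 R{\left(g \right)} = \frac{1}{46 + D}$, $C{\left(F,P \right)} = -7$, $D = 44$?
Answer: $\frac{8041}{360} \approx 22.336$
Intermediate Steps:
$Z{\left(h,c \right)} = \frac{h}{3}$
$R{\left(g \right)} = \frac{1}{360}$ ($R{\left(g \right)} = \frac{1}{4 \left(46 + 44\right)} = \frac{1}{4 \cdot 90} = \frac{1}{4} \cdot \frac{1}{90} = \frac{1}{360}$)
$R{\left(C{\left(5,5 \right)} \right)} - Z{\left(-67,-59 \right)} = \frac{1}{360} - \frac{1}{3} \left(-67\right) = \frac{1}{360} - - \frac{67}{3} = \frac{1}{360} + \frac{67}{3} = \frac{8041}{360}$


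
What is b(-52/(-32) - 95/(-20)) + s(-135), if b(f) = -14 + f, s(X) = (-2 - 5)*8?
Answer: -509/8 ≈ -63.625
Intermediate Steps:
s(X) = -56 (s(X) = -7*8 = -56)
b(-52/(-32) - 95/(-20)) + s(-135) = (-14 + (-52/(-32) - 95/(-20))) - 56 = (-14 + (-52*(-1/32) - 95*(-1/20))) - 56 = (-14 + (13/8 + 19/4)) - 56 = (-14 + 51/8) - 56 = -61/8 - 56 = -509/8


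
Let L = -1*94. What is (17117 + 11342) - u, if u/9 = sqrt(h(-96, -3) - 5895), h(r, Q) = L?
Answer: 28459 - 9*I*sqrt(5989) ≈ 28459.0 - 696.5*I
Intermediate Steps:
L = -94
h(r, Q) = -94
u = 9*I*sqrt(5989) (u = 9*sqrt(-94 - 5895) = 9*sqrt(-5989) = 9*(I*sqrt(5989)) = 9*I*sqrt(5989) ≈ 696.5*I)
(17117 + 11342) - u = (17117 + 11342) - 9*I*sqrt(5989) = 28459 - 9*I*sqrt(5989)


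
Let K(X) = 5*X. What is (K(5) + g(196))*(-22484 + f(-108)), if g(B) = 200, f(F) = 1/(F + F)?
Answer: -121413625/24 ≈ -5.0589e+6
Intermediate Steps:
f(F) = 1/(2*F)
(K(5) + g(196))*(-22484 + f(-108)) = (5*5 + 200)*(-22484 + (½)/(-108)) = (25 + 200)*(-22484 + (½)*(-1/108)) = 225*(-22484 - 1/216) = 225*(-4856545/216) = -121413625/24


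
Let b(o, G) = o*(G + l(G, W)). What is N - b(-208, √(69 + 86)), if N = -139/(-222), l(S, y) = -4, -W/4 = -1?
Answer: -184565/222 + 208*√155 ≈ 1758.2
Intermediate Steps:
W = 4 (W = -4*(-1) = 4)
b(o, G) = o*(-4 + G) (b(o, G) = o*(G - 4) = o*(-4 + G))
N = 139/222 (N = -139*(-1/222) = 139/222 ≈ 0.62613)
N - b(-208, √(69 + 86)) = 139/222 - (-208)*(-4 + √(69 + 86)) = 139/222 - (-208)*(-4 + √155) = 139/222 - (832 - 208*√155) = 139/222 + (-832 + 208*√155) = -184565/222 + 208*√155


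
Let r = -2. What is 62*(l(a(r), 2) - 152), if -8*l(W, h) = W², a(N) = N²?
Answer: -9548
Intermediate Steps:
l(W, h) = -W²/8
62*(l(a(r), 2) - 152) = 62*(-((-2)²)²/8 - 152) = 62*(-⅛*4² - 152) = 62*(-⅛*16 - 152) = 62*(-2 - 152) = 62*(-154) = -9548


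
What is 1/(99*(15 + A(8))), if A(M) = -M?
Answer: 1/693 ≈ 0.0014430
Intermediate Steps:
1/(99*(15 + A(8))) = 1/(99*(15 - 1*8)) = 1/(99*(15 - 8)) = 1/(99*7) = 1/693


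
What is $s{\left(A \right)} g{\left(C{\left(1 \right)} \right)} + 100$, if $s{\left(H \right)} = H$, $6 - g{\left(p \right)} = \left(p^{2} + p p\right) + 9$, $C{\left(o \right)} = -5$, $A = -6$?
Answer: $418$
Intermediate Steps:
$g{\left(p \right)} = -3 - 2 p^{2}$ ($g{\left(p \right)} = 6 - \left(\left(p^{2} + p p\right) + 9\right) = 6 - \left(\left(p^{2} + p^{2}\right) + 9\right) = 6 - \left(2 p^{2} + 9\right) = 6 - \left(9 + 2 p^{2}\right) = -3 - 2 p^{2}$)
$s{\left(A \right)} g{\left(C{\left(1 \right)} \right)} + 100 = - 6 \left(-3 - 2 \left(-5\right)^{2}\right) + 100 = - 6 \left(-3 - 50\right) + 100 = \left(-6\right) \left(-53\right) + 100 = 318 + 100 = 418$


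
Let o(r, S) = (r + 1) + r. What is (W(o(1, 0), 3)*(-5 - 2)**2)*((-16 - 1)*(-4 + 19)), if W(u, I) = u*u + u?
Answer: -149940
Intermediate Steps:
o(r, S) = 1 + 2*r (o(r, S) = (1 + r) + r = 1 + 2*r)
W(u, I) = u + u**2 (W(u, I) = u**2 + u = u + u**2)
(W(o(1, 0), 3)*(-5 - 2)**2)*((-16 - 1)*(-4 + 19)) = (((1 + 2*1)*(1 + (1 + 2*1)))*(-5 - 2)**2)*((-16 - 1)*(-4 + 19)) = (((1 + 2)*(1 + (1 + 2)))*(-7)**2)*(-17*15) = ((3*(1 + 3))*49)*(-255) = ((3*4)*49)*(-255) = (12*49)*(-255) = 588*(-255) = -149940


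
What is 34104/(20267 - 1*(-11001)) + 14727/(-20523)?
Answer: 19952713/53476097 ≈ 0.37311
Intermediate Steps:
34104/(20267 - 1*(-11001)) + 14727/(-20523) = 34104/(20267 + 11001) + 14727*(-1/20523) = 34104/31268 - 4909/6841 = 34104*(1/31268) - 4909/6841 = 8526/7817 - 4909/6841 = 19952713/53476097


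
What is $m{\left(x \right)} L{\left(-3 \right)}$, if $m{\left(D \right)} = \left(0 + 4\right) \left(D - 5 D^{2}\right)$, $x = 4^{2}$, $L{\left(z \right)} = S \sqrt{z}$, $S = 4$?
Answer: $- 20224 i \sqrt{3} \approx - 35029.0 i$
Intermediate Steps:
$L{\left(z \right)} = 4 \sqrt{z}$
$x = 16$
$m{\left(D \right)} = - 20 D^{2} + 4 D$ ($m{\left(D \right)} = 4 \left(D - 5 D^{2}\right) = - 20 D^{2} + 4 D$)
$m{\left(x \right)} L{\left(-3 \right)} = 4 \cdot 16 \left(1 - 80\right) 4 \sqrt{-3} = 4 \cdot 16 \left(1 - 80\right) 4 i \sqrt{3} = 4 \cdot 16 \left(-79\right) 4 i \sqrt{3} = - 5056 \cdot 4 i \sqrt{3} = - 20224 i \sqrt{3}$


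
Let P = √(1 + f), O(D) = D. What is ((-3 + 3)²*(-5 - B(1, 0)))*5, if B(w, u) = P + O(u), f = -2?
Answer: 0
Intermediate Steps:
P = I (P = √(1 - 2) = √(-1) = I ≈ 1.0*I)
B(w, u) = I + u
((-3 + 3)²*(-5 - B(1, 0)))*5 = ((-3 + 3)²*(-5 - (I + 0)))*5 = (0²*(-5 - I))*5 = (0*(-5 - I))*5 = 0*5 = 0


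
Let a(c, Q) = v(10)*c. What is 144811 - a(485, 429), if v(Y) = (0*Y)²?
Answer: 144811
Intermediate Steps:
v(Y) = 0 (v(Y) = 0² = 0)
a(c, Q) = 0 (a(c, Q) = 0*c = 0)
144811 - a(485, 429) = 144811 - 1*0 = 144811 + 0 = 144811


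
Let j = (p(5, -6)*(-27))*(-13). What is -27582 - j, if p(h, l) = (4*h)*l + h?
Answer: 12783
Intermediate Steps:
p(h, l) = h + 4*h*l (p(h, l) = 4*h*l + h = h + 4*h*l)
j = -40365 (j = ((5*(1 + 4*(-6)))*(-27))*(-13) = ((5*(1 - 24))*(-27))*(-13) = ((5*(-23))*(-27))*(-13) = -115*(-27)*(-13) = 3105*(-13) = -40365)
-27582 - j = -27582 - 1*(-40365) = -27582 + 40365 = 12783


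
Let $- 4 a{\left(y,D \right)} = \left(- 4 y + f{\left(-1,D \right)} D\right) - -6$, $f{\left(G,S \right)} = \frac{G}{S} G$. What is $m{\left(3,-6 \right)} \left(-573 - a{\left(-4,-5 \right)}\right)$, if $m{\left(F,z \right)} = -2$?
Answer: $\frac{2269}{2} \approx 1134.5$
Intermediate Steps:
$f{\left(G,S \right)} = \frac{G^{2}}{S}$
$a{\left(y,D \right)} = - \frac{7}{4} + y$ ($a{\left(y,D \right)} = - \frac{\left(- 4 y + \frac{\left(-1\right)^{2}}{D} D\right) - -6}{4} = - \frac{\left(- 4 y + 1 \frac{1}{D} D\right) + \left(-2 + 8\right)}{4} = - \frac{\left(- 4 y + \frac{D}{D}\right) + 6}{4} = - \frac{\left(- 4 y + 1\right) + 6}{4} = - \frac{\left(1 - 4 y\right) + 6}{4} = - \frac{7 - 4 y}{4} = - \frac{7}{4} + y$)
$m{\left(3,-6 \right)} \left(-573 - a{\left(-4,-5 \right)}\right) = - 2 \left(-573 - \left(- \frac{7}{4} - 4\right)\right) = - 2 \left(-573 - - \frac{23}{4}\right) = - 2 \left(-573 + \frac{23}{4}\right) = \left(-2\right) \left(- \frac{2269}{4}\right) = \frac{2269}{2}$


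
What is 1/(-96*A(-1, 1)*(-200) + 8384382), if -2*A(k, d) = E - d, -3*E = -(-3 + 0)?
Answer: 1/8403582 ≈ 1.1900e-7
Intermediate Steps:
E = -1 (E = -(-1)*(-3 + 0)/3 = -(-1)*(-3)/3 = -⅓*3 = -1)
A(k, d) = ½ + d/2 (A(k, d) = -(-1 - d)/2 = ½ + d/2)
1/(-96*A(-1, 1)*(-200) + 8384382) = 1/(-96*(½ + (½)*1)*(-200) + 8384382) = 1/(-96*(½ + ½)*(-200) + 8384382) = 1/(-96*1*(-200) + 8384382) = 1/(-96*(-200) + 8384382) = 1/(19200 + 8384382) = 1/8403582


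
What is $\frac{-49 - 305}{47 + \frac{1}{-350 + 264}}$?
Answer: $- \frac{10148}{1347} \approx -7.5338$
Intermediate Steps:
$\frac{-49 - 305}{47 + \frac{1}{-350 + 264}} = - \frac{354}{47 + \frac{1}{-86}} = - \frac{354}{47 - \frac{1}{86}} = - \frac{354}{\frac{4041}{86}} = \left(-354\right) \frac{86}{4041} = - \frac{10148}{1347}$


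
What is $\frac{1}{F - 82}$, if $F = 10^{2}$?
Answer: $\frac{1}{18} \approx 0.055556$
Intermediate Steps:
$F = 100$
$\frac{1}{F - 82} = \frac{1}{100 - 82} = \frac{1}{18}$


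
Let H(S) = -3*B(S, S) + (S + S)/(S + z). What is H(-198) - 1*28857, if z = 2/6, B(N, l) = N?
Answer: -16758771/593 ≈ -28261.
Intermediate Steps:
z = ⅓ (z = 2*(⅙) = ⅓ ≈ 0.33333)
H(S) = -3*S + 2*S/(⅓ + S) (H(S) = -3*S + (S + S)/(S + ⅓) = -3*S + (2*S)/(⅓ + S) = -3*S + 2*S/(⅓ + S))
H(-198) - 1*28857 = 3*(-198)*(1 - 3*(-198))/(1 + 3*(-198)) - 1*28857 = 3*(-198)*(1 + 594)/(1 - 594) - 28857 = 3*(-198)*595/(-593) - 28857 = 3*(-198)*(-1/593)*595 - 28857 = 353430/593 - 28857 = -16758771/593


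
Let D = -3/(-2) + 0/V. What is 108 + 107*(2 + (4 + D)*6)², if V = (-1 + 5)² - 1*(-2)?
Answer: 131183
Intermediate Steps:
V = 18 (V = 4² + 2 = 16 + 2 = 18)
D = 3/2 (D = -3/(-2) + 0/18 = -3*(-½) + 0*(1/18) = 3/2 + 0 = 3/2 ≈ 1.5000)
108 + 107*(2 + (4 + D)*6)² = 108 + 107*(2 + (4 + 3/2)*6)² = 108 + 107*(2 + (11/2)*6)² = 108 + 107*(2 + 33)² = 108 + 107*35² = 108 + 107*1225 = 108 + 131075 = 131183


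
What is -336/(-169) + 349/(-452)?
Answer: 92891/76388 ≈ 1.2160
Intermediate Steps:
-336/(-169) + 349/(-452) = -336*(-1/169) + 349*(-1/452) = 336/169 - 349/452 = 92891/76388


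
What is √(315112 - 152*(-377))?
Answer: 184*√11 ≈ 610.26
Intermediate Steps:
√(315112 - 152*(-377)) = √(315112 + 57304) = √372416 = 184*√11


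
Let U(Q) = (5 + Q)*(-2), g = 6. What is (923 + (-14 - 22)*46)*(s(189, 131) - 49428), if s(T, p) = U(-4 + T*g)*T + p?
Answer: 350613691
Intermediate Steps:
U(Q) = -10 - 2*Q
s(T, p) = p + T*(-2 - 12*T) (s(T, p) = (-10 - 2*(-4 + T*6))*T + p = (-10 - 2*(-4 + 6*T))*T + p = (-10 + (8 - 12*T))*T + p = (-2 - 12*T)*T + p = T*(-2 - 12*T) + p = p + T*(-2 - 12*T))
(923 + (-14 - 22)*46)*(s(189, 131) - 49428) = (923 + (-14 - 22)*46)*((131 - 2*189*(1 + 6*189)) - 49428) = (923 - 36*46)*((131 - 2*189*(1 + 1134)) - 49428) = (923 - 1656)*((131 - 2*189*1135) - 49428) = -733*((131 - 429030) - 49428) = -733*(-428899 - 49428) = -733*(-478327) = 350613691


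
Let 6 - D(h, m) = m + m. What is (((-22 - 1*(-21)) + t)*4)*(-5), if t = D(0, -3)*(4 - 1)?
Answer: -700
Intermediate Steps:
D(h, m) = 6 - 2*m (D(h, m) = 6 - (m + m) = 6 - 2*m)
t = 36 (t = (6 - 2*(-3))*(4 - 1) = (6 + 6)*3 = 12*3 = 36)
(((-22 - 1*(-21)) + t)*4)*(-5) = (((-22 - 1*(-21)) + 36)*4)*(-5) = (((-22 + 21) + 36)*4)*(-5) = ((-1 + 36)*4)*(-5) = (35*4)*(-5) = 140*(-5) = -700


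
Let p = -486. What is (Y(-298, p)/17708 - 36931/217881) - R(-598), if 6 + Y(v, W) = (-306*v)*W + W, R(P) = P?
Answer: -1837362013376/964559187 ≈ -1904.9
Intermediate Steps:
Y(v, W) = -6 + W - 306*W*v (Y(v, W) = -6 + ((-306*v)*W + W) = -6 + (-306*W*v + W) = -6 + (W - 306*W*v) = -6 + W - 306*W*v)
(Y(-298, p)/17708 - 36931/217881) - R(-598) = ((-6 - 486 - 306*(-486)*(-298))/17708 - 36931/217881) - 1*(-598) = ((-6 - 486 - 44317368)*(1/17708) - 36931*1/217881) + 598 = (-44317860*1/17708 - 36931/217881) + 598 = (-11079465/4427 - 36931/217881) + 598 = -2414168407202/964559187 + 598 = -1837362013376/964559187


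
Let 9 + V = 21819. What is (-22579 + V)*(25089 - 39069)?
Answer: 10750620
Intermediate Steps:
V = 21810 (V = -9 + 21819 = 21810)
(-22579 + V)*(25089 - 39069) = (-22579 + 21810)*(25089 - 39069) = -769*(-13980) = 10750620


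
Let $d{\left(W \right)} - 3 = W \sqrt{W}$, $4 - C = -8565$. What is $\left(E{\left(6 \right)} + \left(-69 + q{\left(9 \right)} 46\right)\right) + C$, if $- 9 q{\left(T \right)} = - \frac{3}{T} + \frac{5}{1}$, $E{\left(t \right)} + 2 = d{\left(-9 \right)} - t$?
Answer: $\frac{228721}{27} - 27 i \approx 8471.1 - 27.0 i$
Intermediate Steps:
$C = 8569$ ($C = 4 - -8565 = 4 + 8565 = 8569$)
$d{\left(W \right)} = 3 + W^{\frac{3}{2}}$ ($d{\left(W \right)} = 3 + W \sqrt{W} = 3 + W^{\frac{3}{2}}$)
$E{\left(t \right)} = 1 - t - 27 i$ ($E{\left(t \right)} = -2 - \left(-3 + t + 27 i\right) = 1 - t - 27 i$)
$q{\left(T \right)} = - \frac{5}{9} + \frac{1}{3 T}$ ($q{\left(T \right)} = - \frac{- \frac{3}{T} + \frac{5}{1}}{9} = - \frac{- \frac{3}{T} + 5 \cdot 1}{9} = - \frac{- \frac{3}{T} + 5}{9} = - \frac{5 - \frac{3}{T}}{9} = - \frac{5}{9} + \frac{1}{3 T}$)
$\left(E{\left(6 \right)} + \left(-69 + q{\left(9 \right)} 46\right)\right) + C = \left(\left(1 - 6 - 27 i\right) - \left(69 - \frac{3 - 45}{9 \cdot 9} \cdot 46\right)\right) + 8569 = \left(\left(1 - 6 - 27 i\right) - \left(69 - \frac{1}{9} \cdot \frac{1}{9} \left(3 - 45\right) 46\right)\right) + 8569 = \left(\left(-5 - 27 i\right) - \left(69 - \frac{1}{9} \cdot \frac{1}{9} \left(-42\right) 46\right)\right) + 8569 = \left(\left(-5 - 27 i\right) - \frac{2507}{27}\right) + 8569 = \left(- \frac{2642}{27} - 27 i\right) + 8569 = \frac{228721}{27} - 27 i$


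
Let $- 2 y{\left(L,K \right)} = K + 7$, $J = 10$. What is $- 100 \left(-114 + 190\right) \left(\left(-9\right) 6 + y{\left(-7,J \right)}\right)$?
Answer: $475000$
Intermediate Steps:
$y{\left(L,K \right)} = - \frac{7}{2} - \frac{K}{2}$ ($y{\left(L,K \right)} = - \frac{K + 7}{2} = - \frac{7 + K}{2} = - \frac{7}{2} - \frac{K}{2}$)
$- 100 \left(-114 + 190\right) \left(\left(-9\right) 6 + y{\left(-7,J \right)}\right) = - 100 \left(-114 + 190\right) \left(\left(-9\right) 6 - \frac{17}{2}\right) = - 100 \cdot 76 \left(-54 - \frac{17}{2}\right) = - 100 \cdot 76 \left(- \frac{125}{2}\right) = \left(-100\right) \left(-4750\right) = 475000$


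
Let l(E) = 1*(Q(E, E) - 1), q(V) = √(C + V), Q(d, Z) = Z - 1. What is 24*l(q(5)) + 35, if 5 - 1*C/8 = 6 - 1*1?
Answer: -13 + 24*√5 ≈ 40.666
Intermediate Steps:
C = 0 (C = 40 - 8*(6 - 1*1) = 40 - 8*(6 - 1) = 40 - 8*5 = 40 - 40 = 0)
Q(d, Z) = -1 + Z
q(V) = √V (q(V) = √(0 + V) = √V)
l(E) = -2 + E (l(E) = 1*((-1 + E) - 1) = 1*(-2 + E) = -2 + E)
24*l(q(5)) + 35 = 24*(-2 + √5) + 35 = (-48 + 24*√5) + 35 = -13 + 24*√5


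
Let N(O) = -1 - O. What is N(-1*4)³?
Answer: 27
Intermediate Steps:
N(-1*4)³ = (-1 - (-1)*4)³ = (-1 - 1*(-4))³ = (-1 + 4)³ = 3³ = 27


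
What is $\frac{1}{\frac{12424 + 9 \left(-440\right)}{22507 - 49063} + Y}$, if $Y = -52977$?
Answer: $- \frac{6639}{351716419} \approx -1.8876 \cdot 10^{-5}$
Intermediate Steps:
$\frac{1}{\frac{12424 + 9 \left(-440\right)}{22507 - 49063} + Y} = \frac{1}{\frac{12424 + 9 \left(-440\right)}{22507 - 49063} - 52977} = \frac{1}{\frac{12424 - 3960}{-26556} - 52977} = \frac{1}{8464 \left(- \frac{1}{26556}\right) - 52977} = \frac{1}{- \frac{2116}{6639} - 52977} = \frac{1}{- \frac{351716419}{6639}} = - \frac{6639}{351716419}$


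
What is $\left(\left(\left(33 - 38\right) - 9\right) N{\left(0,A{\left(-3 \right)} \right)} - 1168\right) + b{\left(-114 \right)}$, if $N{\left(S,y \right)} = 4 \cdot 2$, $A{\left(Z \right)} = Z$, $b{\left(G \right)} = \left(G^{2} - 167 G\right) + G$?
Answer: $30640$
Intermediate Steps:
$b{\left(G \right)} = G^{2} - 166 G$
$N{\left(S,y \right)} = 8$
$\left(\left(\left(33 - 38\right) - 9\right) N{\left(0,A{\left(-3 \right)} \right)} - 1168\right) + b{\left(-114 \right)} = \left(\left(\left(33 - 38\right) - 9\right) 8 - 1168\right) - 114 \left(-166 - 114\right) = \left(\left(-5 - 9\right) 8 - 1168\right) - -31920 = \left(\left(-14\right) 8 - 1168\right) + 31920 = \left(-112 - 1168\right) + 31920 = -1280 + 31920 = 30640$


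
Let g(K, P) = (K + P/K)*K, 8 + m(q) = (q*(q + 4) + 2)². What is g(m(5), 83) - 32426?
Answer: 4812058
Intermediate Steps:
m(q) = -8 + (2 + q*(4 + q))² (m(q) = -8 + (q*(q + 4) + 2)² = -8 + (q*(4 + q) + 2)² = -8 + (2 + q*(4 + q))²)
g(K, P) = K*(K + P/K)
g(m(5), 83) - 32426 = (83 + (-8 + (2 + 5² + 4*5)²)²) - 32426 = (83 + (-8 + (2 + 25 + 20)²)²) - 32426 = (83 + (-8 + 47²)²) - 32426 = (83 + (-8 + 2209)²) - 32426 = (83 + 2201²) - 32426 = (83 + 4844401) - 32426 = 4844484 - 32426 = 4812058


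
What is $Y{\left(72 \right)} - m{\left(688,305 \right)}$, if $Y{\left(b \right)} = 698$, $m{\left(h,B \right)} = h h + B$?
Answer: $-472951$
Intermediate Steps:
$m{\left(h,B \right)} = B + h^{2}$ ($m{\left(h,B \right)} = h^{2} + B = B + h^{2}$)
$Y{\left(72 \right)} - m{\left(688,305 \right)} = 698 - \left(305 + 688^{2}\right) = 698 - \left(305 + 473344\right) = 698 - 473649 = -472951$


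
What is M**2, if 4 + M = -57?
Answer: 3721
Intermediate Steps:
M = -61 (M = -4 - 57 = -61)
M**2 = (-61)**2 = 3721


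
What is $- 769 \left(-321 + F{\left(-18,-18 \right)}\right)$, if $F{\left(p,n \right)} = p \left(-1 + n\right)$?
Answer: $-16149$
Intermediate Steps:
$- 769 \left(-321 + F{\left(-18,-18 \right)}\right) = - 769 \left(-321 - 18 \left(-1 - 18\right)\right) = - 769 \left(-321 - -342\right) = - 769 \left(-321 + 342\right) = \left(-769\right) 21 = -16149$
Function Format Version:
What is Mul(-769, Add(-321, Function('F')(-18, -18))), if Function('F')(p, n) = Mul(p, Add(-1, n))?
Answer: -16149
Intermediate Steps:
Mul(-769, Add(-321, Function('F')(-18, -18))) = Mul(-769, Add(-321, Mul(-18, Add(-1, -18)))) = Mul(-769, Add(-321, Mul(-18, -19))) = Mul(-769, Add(-321, 342)) = Mul(-769, 21) = -16149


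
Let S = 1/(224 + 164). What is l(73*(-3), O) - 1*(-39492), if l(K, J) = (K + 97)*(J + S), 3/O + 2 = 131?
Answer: 329415973/8342 ≈ 39489.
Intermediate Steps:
O = 1/43 (O = 3/(-2 + 131) = 3/129 = 3*(1/129) = 1/43 ≈ 0.023256)
S = 1/388 ≈ 0.0025773
l(K, J) = (97 + K)*(1/388 + J) (l(K, J) = (K + 97)*(J + 1/388) = (97 + K)*(1/388 + J))
l(73*(-3), O) - 1*(-39492) = (1/4 + 97*(1/43) + (73*(-3))/388 + (73*(-3))/43) - 1*(-39492) = (1/4 + 97/43 + (1/388)*(-219) + (1/43)*(-219)) + 39492 = (1/4 + 97/43 - 219/388 - 219/43) + 39492 = -26291/8342 + 39492 = 329415973/8342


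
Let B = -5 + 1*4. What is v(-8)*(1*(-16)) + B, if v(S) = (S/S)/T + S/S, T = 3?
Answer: -67/3 ≈ -22.333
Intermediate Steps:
v(S) = 4/3 (v(S) = (S/S)/3 + S/S = 1*(⅓) + 1 = ⅓ + 1 = 4/3)
B = -1 (B = -5 + 4 = -1)
v(-8)*(1*(-16)) + B = 4*(1*(-16))/3 - 1 = (4/3)*(-16) - 1 = -64/3 - 1 = -67/3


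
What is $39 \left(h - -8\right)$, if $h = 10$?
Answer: $702$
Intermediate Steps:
$39 \left(h - -8\right) = 39 \left(10 - -8\right) = 39 \left(10 + 8\right) = 39 \cdot 18 = 702$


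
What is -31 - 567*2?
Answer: -1165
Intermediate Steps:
-31 - 567*2 = -31 - 27*42 = -31 - 1134 = -1165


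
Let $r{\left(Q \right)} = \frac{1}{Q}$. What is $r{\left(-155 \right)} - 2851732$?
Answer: $- \frac{442018461}{155} \approx -2.8517 \cdot 10^{6}$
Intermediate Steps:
$r{\left(-155 \right)} - 2851732 = \frac{1}{-155} - 2851732 = - \frac{1}{155} - 2851732 = - \frac{442018461}{155}$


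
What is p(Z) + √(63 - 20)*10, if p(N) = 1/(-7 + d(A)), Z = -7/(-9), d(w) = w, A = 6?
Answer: -1 + 10*√43 ≈ 64.574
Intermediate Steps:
Z = 7/9 (Z = -7*(-⅑) = 7/9 ≈ 0.77778)
p(N) = -1 (p(N) = 1/(-7 + 6) = 1/(-1) = -1)
p(Z) + √(63 - 20)*10 = -1 + √(63 - 20)*10 = -1 + √43*10 = -1 + 10*√43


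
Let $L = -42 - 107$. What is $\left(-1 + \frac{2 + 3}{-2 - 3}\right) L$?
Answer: $298$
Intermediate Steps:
$L = -149$ ($L = -42 - 107 = -149$)
$\left(-1 + \frac{2 + 3}{-2 - 3}\right) L = \left(-1 + \frac{2 + 3}{-2 - 3}\right) \left(-149\right) = \left(-1 + \frac{5}{-5}\right) \left(-149\right) = \left(-1 + 5 \left(- \frac{1}{5}\right)\right) \left(-149\right) = \left(-1 - 1\right) \left(-149\right) = \left(-2\right) \left(-149\right) = 298$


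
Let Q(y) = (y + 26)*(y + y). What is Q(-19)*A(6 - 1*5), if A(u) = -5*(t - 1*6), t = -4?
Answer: -13300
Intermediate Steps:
Q(y) = 2*y*(26 + y) (Q(y) = (26 + y)*(2*y) = 2*y*(26 + y))
A(u) = 50 (A(u) = -5*(-4 - 1*6) = -5*(-4 - 6) = -5*(-10) = 50)
Q(-19)*A(6 - 1*5) = (2*(-19)*(26 - 19))*50 = (2*(-19)*7)*50 = -266*50 = -13300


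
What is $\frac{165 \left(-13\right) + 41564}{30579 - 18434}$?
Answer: $\frac{39419}{12145} \approx 3.2457$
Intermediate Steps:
$\frac{165 \left(-13\right) + 41564}{30579 - 18434} = \frac{-2145 + 41564}{12145} = 39419 \cdot \frac{1}{12145} = \frac{39419}{12145}$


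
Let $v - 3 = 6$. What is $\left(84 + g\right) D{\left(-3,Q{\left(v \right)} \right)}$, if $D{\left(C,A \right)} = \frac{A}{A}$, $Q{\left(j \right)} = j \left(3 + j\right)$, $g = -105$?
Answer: $-21$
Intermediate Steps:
$v = 9$ ($v = 3 + 6 = 9$)
$D{\left(C,A \right)} = 1$
$\left(84 + g\right) D{\left(-3,Q{\left(v \right)} \right)} = \left(84 - 105\right) 1 = \left(-21\right) 1 = -21$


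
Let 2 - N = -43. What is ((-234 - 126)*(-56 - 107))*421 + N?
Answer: 24704325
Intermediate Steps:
N = 45 (N = 2 - 1*(-43) = 2 + 43 = 45)
((-234 - 126)*(-56 - 107))*421 + N = ((-234 - 126)*(-56 - 107))*421 + 45 = -360*(-163)*421 + 45 = 58680*421 + 45 = 24704280 + 45 = 24704325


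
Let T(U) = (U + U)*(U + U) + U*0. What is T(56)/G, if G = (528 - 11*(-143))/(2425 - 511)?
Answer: 2182656/191 ≈ 11428.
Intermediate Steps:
T(U) = 4*U**2 (T(U) = (2*U)*(2*U) + 0 = 4*U**2 + 0 = 4*U**2)
G = 191/174 (G = (528 + 1573)/1914 = 2101*(1/1914) = 191/174 ≈ 1.0977)
T(56)/G = (4*56**2)/(191/174) = (4*3136)*(174/191) = 12544*(174/191) = 2182656/191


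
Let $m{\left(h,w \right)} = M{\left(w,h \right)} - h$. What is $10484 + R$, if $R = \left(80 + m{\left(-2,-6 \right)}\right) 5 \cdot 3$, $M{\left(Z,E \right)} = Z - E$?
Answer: $11654$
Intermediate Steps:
$m{\left(h,w \right)} = w - 2 h$ ($m{\left(h,w \right)} = \left(w - h\right) - h = w - 2 h$)
$R = 1170$ ($R = \left(80 - 2\right) 5 \cdot 3 = \left(80 + \left(-6 + 4\right)\right) 15 = \left(80 - 2\right) 15 = 78 \cdot 15 = 1170$)
$10484 + R = 10484 + 1170 = 11654$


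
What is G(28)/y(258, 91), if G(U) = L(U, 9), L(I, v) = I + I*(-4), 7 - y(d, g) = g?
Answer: 1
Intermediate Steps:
y(d, g) = 7 - g
L(I, v) = -3*I (L(I, v) = I - 4*I = -3*I)
G(U) = -3*U
G(28)/y(258, 91) = (-3*28)/(7 - 1*91) = -84/(7 - 91) = -84/(-84) = -84*(-1/84) = 1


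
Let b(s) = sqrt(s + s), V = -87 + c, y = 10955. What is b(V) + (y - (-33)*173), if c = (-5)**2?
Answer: 16664 + 2*I*sqrt(31) ≈ 16664.0 + 11.136*I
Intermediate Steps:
c = 25
V = -62 (V = -87 + 25 = -62)
b(s) = sqrt(2)*sqrt(s) (b(s) = sqrt(2*s) = sqrt(2)*sqrt(s))
b(V) + (y - (-33)*173) = sqrt(2)*sqrt(-62) + (10955 - (-33)*173) = sqrt(2)*(I*sqrt(62)) + (10955 - 1*(-5709)) = 2*I*sqrt(31) + (10955 + 5709) = 2*I*sqrt(31) + 16664 = 16664 + 2*I*sqrt(31)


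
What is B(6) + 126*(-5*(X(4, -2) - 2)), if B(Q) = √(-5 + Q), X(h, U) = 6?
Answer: -2519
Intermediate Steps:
B(6) + 126*(-5*(X(4, -2) - 2)) = √(-5 + 6) + 126*(-5*(6 - 2)) = √1 + 126*(-5*4) = 1 + 126*(-20) = 1 - 2520 = -2519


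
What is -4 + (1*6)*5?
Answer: 26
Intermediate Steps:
-4 + (1*6)*5 = -4 + 6*5 = -4 + 30 = 26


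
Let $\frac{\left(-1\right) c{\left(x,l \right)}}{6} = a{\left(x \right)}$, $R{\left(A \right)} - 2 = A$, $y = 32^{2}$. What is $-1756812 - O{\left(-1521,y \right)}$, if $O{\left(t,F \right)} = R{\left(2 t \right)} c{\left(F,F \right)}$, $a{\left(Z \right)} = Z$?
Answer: $-20434572$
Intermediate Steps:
$y = 1024$
$R{\left(A \right)} = 2 + A$
$c{\left(x,l \right)} = - 6 x$
$O{\left(t,F \right)} = - 6 F \left(2 + 2 t\right)$ ($O{\left(t,F \right)} = \left(2 + 2 t\right) \left(- 6 F\right) = - 6 F \left(2 + 2 t\right)$)
$-1756812 - O{\left(-1521,y \right)} = -1756812 - \left(-12\right) 1024 \left(1 - 1521\right) = -1756812 - \left(-12\right) 1024 \left(-1520\right) = -1756812 - 18677760 = -20434572$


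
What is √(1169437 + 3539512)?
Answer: 7*√96101 ≈ 2170.0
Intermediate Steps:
√(1169437 + 3539512) = √4708949 = 7*√96101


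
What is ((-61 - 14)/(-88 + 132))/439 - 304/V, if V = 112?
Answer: -367529/135212 ≈ -2.7182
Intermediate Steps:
((-61 - 14)/(-88 + 132))/439 - 304/V = ((-61 - 14)/(-88 + 132))/439 - 304/112 = -75/44*(1/439) - 304*1/112 = -75*1/44*(1/439) - 19/7 = -75/44*1/439 - 19/7 = -75/19316 - 19/7 = -367529/135212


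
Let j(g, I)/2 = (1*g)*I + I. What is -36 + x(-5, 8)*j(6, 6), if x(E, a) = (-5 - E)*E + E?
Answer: -456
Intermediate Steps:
j(g, I) = 2*I + 2*I*g (j(g, I) = 2*((1*g)*I + I) = 2*(g*I + I) = 2*(I*g + I) = 2*(I + I*g) = 2*I + 2*I*g)
x(E, a) = E + E*(-5 - E) (x(E, a) = E*(-5 - E) + E = E + E*(-5 - E))
-36 + x(-5, 8)*j(6, 6) = -36 + (-1*(-5)*(4 - 5))*(2*6*(1 + 6)) = -36 + (-1*(-5)*(-1))*(2*6*7) = -36 - 5*84 = -36 - 420 = -456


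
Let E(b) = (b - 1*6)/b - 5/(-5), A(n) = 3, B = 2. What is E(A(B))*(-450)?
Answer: 0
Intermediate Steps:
E(b) = 1 + (-6 + b)/b (E(b) = (b - 6)/b - 5*(-⅕) = (-6 + b)/b + 1 = 1 + (-6 + b)/b)
E(A(B))*(-450) = (2 - 6/3)*(-450) = (2 - 6*⅓)*(-450) = (2 - 2)*(-450) = 0*(-450) = 0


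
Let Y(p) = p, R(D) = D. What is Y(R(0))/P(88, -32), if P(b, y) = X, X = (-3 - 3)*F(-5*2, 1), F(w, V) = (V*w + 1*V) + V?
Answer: 0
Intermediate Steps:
F(w, V) = 2*V + V*w (F(w, V) = (V*w + V) + V = (V + V*w) + V = 2*V + V*w)
X = 48 (X = (-3 - 3)*(1*(2 - 5*2)) = -6*(2 - 10) = -6*(-8) = 48)
P(b, y) = 48
Y(R(0))/P(88, -32) = 0/48 = 0*(1/48) = 0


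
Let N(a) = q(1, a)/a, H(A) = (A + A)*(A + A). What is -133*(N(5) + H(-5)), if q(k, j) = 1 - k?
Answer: -13300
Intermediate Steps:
H(A) = 4*A**2 (H(A) = (2*A)*(2*A) = 4*A**2)
N(a) = 0 (N(a) = (1 - 1*1)/a = (1 - 1)/a = 0/a = 0)
-133*(N(5) + H(-5)) = -133*(0 + 4*(-5)**2) = -133*(0 + 4*25) = -133*(0 + 100) = -133*100 = -13300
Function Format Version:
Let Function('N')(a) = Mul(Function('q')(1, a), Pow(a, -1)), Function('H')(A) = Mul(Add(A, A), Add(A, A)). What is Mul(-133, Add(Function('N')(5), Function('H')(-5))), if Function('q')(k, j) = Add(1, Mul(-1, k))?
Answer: -13300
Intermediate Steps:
Function('H')(A) = Mul(4, Pow(A, 2)) (Function('H')(A) = Mul(Mul(2, A), Mul(2, A)) = Mul(4, Pow(A, 2)))
Function('N')(a) = 0 (Function('N')(a) = Mul(Add(1, Mul(-1, 1)), Pow(a, -1)) = Mul(Add(1, -1), Pow(a, -1)) = Mul(0, Pow(a, -1)) = 0)
Mul(-133, Add(Function('N')(5), Function('H')(-5))) = Mul(-133, Add(0, Mul(4, Pow(-5, 2)))) = Mul(-133, Add(0, Mul(4, 25))) = Mul(-133, Add(0, 100)) = Mul(-133, 100) = -13300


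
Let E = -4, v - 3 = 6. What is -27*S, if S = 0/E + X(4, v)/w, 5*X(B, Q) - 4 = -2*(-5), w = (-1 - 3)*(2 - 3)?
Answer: -189/10 ≈ -18.900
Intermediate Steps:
v = 9 (v = 3 + 6 = 9)
w = 4 (w = -4*(-1) = 4)
X(B, Q) = 14/5 (X(B, Q) = 4/5 + (-2*(-5))/5 = 4/5 + (1/5)*10 = 4/5 + 2 = 14/5)
S = 7/10 (S = 0/(-4) + (14/5)/4 = 0*(-1/4) + (14/5)*(1/4) = 0 + 7/10 = 7/10 ≈ 0.70000)
-27*S = -27*7/10 = -1*189/10 = -189/10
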